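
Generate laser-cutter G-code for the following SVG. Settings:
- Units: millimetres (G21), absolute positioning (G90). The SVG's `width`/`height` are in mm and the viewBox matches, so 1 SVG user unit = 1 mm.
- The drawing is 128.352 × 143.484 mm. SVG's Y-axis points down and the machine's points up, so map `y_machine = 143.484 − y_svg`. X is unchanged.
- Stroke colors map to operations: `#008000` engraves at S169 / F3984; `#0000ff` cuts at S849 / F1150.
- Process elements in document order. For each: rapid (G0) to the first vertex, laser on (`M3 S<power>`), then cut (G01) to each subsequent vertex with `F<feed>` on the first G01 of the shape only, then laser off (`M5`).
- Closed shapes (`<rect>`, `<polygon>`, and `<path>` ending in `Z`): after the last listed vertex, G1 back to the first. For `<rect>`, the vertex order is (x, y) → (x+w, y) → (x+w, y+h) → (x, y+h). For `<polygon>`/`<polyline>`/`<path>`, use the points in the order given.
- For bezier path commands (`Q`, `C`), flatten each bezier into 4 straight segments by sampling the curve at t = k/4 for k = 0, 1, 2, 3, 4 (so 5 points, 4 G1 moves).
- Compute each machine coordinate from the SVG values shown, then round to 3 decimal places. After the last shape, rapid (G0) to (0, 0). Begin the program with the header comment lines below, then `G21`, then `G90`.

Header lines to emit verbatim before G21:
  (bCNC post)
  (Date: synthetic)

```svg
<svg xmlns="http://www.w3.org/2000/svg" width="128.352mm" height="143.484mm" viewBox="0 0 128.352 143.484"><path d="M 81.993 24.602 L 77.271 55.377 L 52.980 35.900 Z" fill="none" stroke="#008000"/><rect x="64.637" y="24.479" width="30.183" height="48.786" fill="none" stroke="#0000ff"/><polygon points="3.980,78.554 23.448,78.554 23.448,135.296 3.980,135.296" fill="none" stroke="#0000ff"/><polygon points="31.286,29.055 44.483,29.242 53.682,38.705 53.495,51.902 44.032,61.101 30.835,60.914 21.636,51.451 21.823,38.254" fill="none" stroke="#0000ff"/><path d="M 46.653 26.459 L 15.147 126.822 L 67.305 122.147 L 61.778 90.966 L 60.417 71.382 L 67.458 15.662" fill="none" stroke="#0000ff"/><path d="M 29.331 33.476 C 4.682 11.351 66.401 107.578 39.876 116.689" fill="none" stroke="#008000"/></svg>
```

(bCNC post)
(Date: synthetic)
G21
G90
G0 X81.993 Y118.882
M3 S169
G01 X77.271 Y88.107 F3984
G01 X52.980 Y107.584
G01 X81.993 Y118.882
M5
G0 X64.637 Y119.005
M3 S849
G01 X94.820 Y119.005 F1150
G01 X94.820 Y70.219
G01 X64.637 Y70.219
G01 X64.637 Y119.005
M5
G0 X3.980 Y64.930
M3 S849
G01 X23.448 Y64.930 F1150
G01 X23.448 Y8.188
G01 X3.980 Y8.188
G01 X3.980 Y64.930
M5
G0 X31.286 Y114.429
M3 S849
G01 X44.483 Y114.242 F1150
G01 X53.682 Y104.779
G01 X53.495 Y91.582
G01 X44.032 Y82.383
G01 X30.835 Y82.570
G01 X21.636 Y92.033
G01 X21.823 Y105.230
G01 X31.286 Y114.429
M5
G0 X46.653 Y117.025
M3 S849
G01 X15.147 Y16.662 F1150
G01 X67.305 Y21.337
G01 X61.778 Y52.518
G01 X60.417 Y72.102
G01 X67.458 Y127.822
M5
G0 X29.331 Y110.008
M3 S169
G01 X24.310 Y107.621 F3984
G01 X35.307 Y80.115
G01 X45.952 Y46.752
G01 X39.876 Y26.795
M5
G0 X0.000 Y0.000

viewBox `0 0 128.352 143.484` with mm width/height → 1 unit = 1 mm. Flip: y_m = 143.484 − y_svg.

**Shape 1** — `<path>` regular polygon, stroke `#008000` → engrave (S169, F3984). Machine vertices: (81.993,118.882) → (77.271,88.107) → (52.980,107.584) → (81.993,118.882). Closed: final G1 returns to the first vertex.

**Shape 2** — `<rect>` rectangle, stroke `#0000ff` → cut (S849, F1150). Machine vertices: (64.637,119.005) → (94.820,119.005) → (94.820,70.219) → (64.637,70.219) → (64.637,119.005). Closed: final G1 returns to the first vertex.

**Shape 3** — `<polygon>` rectangle, stroke `#0000ff` → cut (S849, F1150). Machine vertices: (3.980,64.930) → (23.448,64.930) → (23.448,8.188) → (3.980,8.188) → (3.980,64.930). Closed: final G1 returns to the first vertex.

**Shape 4** — `<polygon>` regular polygon, stroke `#0000ff` → cut (S849, F1150). Machine vertices: (31.286,114.429) → (44.483,114.242) → (53.682,104.779) → (53.495,91.582) → (44.032,82.383) → (30.835,82.570) → (21.636,92.033) → (21.823,105.230) → (31.286,114.429). Closed: final G1 returns to the first vertex.

**Shape 5** — `<path>` open polyline, stroke `#0000ff` → cut (S849, F1150). Machine vertices: (46.653,117.025) → (15.147,16.662) → (67.305,21.337) → (61.778,52.518) → (60.417,72.102) → (67.458,127.822). Open path.

**Shape 6** — `<path>` cubic bezier, stroke `#008000` → engrave (S169, F3984). Control points (SVG): P0=(29.331,33.476), P1=(4.682,11.351), P2=(66.401,107.578), P3=(39.876,116.689); sampled at t=k/4. Machine vertices: (29.331,110.008) → (24.310,107.621) → (35.307,80.115) → (45.952,46.752) → (39.876,26.795). Open path.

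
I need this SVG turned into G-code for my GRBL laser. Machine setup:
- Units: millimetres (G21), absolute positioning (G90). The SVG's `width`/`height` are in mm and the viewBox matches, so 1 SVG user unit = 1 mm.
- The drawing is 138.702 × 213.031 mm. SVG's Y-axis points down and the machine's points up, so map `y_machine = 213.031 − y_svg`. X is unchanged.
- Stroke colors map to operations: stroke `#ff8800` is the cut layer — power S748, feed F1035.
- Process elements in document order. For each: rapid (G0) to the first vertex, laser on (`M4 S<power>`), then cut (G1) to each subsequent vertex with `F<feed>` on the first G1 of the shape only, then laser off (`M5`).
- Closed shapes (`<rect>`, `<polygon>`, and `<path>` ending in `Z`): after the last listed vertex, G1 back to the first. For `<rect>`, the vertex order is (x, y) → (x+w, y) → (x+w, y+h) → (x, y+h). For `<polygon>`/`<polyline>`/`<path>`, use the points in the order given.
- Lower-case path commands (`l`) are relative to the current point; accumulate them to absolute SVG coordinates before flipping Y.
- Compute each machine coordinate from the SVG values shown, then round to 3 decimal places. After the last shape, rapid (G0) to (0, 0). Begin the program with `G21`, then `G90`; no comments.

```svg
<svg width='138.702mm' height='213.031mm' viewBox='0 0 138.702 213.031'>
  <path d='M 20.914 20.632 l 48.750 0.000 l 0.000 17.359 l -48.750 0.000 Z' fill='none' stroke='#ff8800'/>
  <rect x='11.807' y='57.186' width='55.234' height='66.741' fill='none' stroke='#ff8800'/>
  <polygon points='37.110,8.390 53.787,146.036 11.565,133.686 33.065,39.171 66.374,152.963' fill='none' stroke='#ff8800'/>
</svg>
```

viewBox `0 0 138.702 213.031` with mm width/height → 1 unit = 1 mm. Flip: y_m = 213.031 − y_svg.

**Shape 1** — `<path>` rectangle, stroke `#ff8800` → cut (S748, F1035). Machine vertices: (20.914,192.399) → (69.664,192.399) → (69.664,175.040) → (20.914,175.040) → (20.914,192.399). Closed: final G1 returns to the first vertex.

**Shape 2** — `<rect>` rectangle, stroke `#ff8800` → cut (S748, F1035). Machine vertices: (11.807,155.845) → (67.041,155.845) → (67.041,89.104) → (11.807,89.104) → (11.807,155.845). Closed: final G1 returns to the first vertex.

**Shape 3** — `<polygon>` closed polygon, stroke `#ff8800` → cut (S748, F1035). Machine vertices: (37.110,204.641) → (53.787,66.995) → (11.565,79.345) → (33.065,173.860) → (66.374,60.068) → (37.110,204.641). Closed: final G1 returns to the first vertex.

G21
G90
G0 X20.914 Y192.399
M4 S748
G1 X69.664 Y192.399 F1035
G1 X69.664 Y175.040
G1 X20.914 Y175.040
G1 X20.914 Y192.399
M5
G0 X11.807 Y155.845
M4 S748
G1 X67.041 Y155.845 F1035
G1 X67.041 Y89.104
G1 X11.807 Y89.104
G1 X11.807 Y155.845
M5
G0 X37.110 Y204.641
M4 S748
G1 X53.787 Y66.995 F1035
G1 X11.565 Y79.345
G1 X33.065 Y173.860
G1 X66.374 Y60.068
G1 X37.110 Y204.641
M5
G0 X0.000 Y0.000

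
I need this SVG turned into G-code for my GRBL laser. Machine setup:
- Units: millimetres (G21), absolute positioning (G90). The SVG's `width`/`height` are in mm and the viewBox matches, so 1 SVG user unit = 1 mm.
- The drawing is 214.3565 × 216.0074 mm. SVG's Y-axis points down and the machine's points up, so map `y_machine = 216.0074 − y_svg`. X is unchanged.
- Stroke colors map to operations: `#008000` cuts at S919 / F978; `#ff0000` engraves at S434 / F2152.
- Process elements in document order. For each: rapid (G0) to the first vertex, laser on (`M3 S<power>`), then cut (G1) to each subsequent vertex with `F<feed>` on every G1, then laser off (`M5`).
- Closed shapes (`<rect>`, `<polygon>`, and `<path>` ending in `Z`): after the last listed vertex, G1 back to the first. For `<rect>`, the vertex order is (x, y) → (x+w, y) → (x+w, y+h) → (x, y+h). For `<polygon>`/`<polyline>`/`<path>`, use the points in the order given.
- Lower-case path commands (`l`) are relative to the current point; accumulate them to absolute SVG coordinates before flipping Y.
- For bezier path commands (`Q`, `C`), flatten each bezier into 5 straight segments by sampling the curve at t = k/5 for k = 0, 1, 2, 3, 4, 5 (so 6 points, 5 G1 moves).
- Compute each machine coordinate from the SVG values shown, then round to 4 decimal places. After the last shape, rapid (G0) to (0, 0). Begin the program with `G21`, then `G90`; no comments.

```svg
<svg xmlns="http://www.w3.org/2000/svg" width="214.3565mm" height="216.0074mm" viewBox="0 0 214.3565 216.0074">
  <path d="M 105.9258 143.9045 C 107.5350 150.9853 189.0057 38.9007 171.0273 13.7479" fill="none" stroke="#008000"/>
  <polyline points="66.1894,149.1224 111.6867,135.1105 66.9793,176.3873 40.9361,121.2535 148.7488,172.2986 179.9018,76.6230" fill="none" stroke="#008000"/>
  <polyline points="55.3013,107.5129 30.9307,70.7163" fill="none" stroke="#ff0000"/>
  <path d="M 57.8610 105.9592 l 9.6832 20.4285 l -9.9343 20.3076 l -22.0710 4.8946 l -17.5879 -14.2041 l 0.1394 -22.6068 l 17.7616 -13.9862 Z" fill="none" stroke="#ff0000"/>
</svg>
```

G21
G90
G0 X105.9258 Y72.1029
M3 S919
G1 X115.0402 Y80.5055 F978
G1 X134.7145 Y107.6151 F978
G1 X156.3417 Y143.5391 F978
G1 X171.3149 Y178.3848 F978
G1 X171.0273 Y202.2595 F978
M5
G0 X66.1894 Y66.8850
M3 S919
G1 X111.6867 Y80.8969 F978
G1 X66.9793 Y39.6201 F978
G1 X40.9361 Y94.7539 F978
G1 X148.7488 Y43.7088 F978
G1 X179.9018 Y139.3844 F978
M5
G0 X55.3013 Y108.4945
M3 S434
G1 X30.9307 Y145.2911 F2152
M5
G0 X57.8610 Y110.0482
M3 S434
G1 X67.5442 Y89.6197 F2152
G1 X57.6099 Y69.3121 F2152
G1 X35.5389 Y64.4175 F2152
G1 X17.9510 Y78.6216 F2152
G1 X18.0904 Y101.2284 F2152
G1 X35.8520 Y115.2146 F2152
G1 X57.8610 Y110.0482 F2152
M5
G0 X0.0000 Y0.0000

Since the viewBox matches the mm dimensions, user units are millimetres directly. The only transform is the Y-flip y_m = 216.0074 − y_svg.

Shape 1 is a cubic bezier drawn with `<path>`. Its stroke #008000 means cut at S919, F978. After flipping Y the toolpath is (105.9258,72.1029) → (115.0402,80.5055) → (134.7145,107.6151) → (156.3417,143.5391) → (171.3149,178.3848) → (171.0273,202.2595).

Shape 2 is a open polyline drawn with `<polyline>`. Its stroke #008000 means cut at S919, F978. After flipping Y the toolpath is (66.1894,66.8850) → (111.6867,80.8969) → (66.9793,39.6201) → (40.9361,94.7539) → (148.7488,43.7088) → (179.9018,139.3844).

Shape 3 is a line segment drawn with `<polyline>`. Its stroke #ff0000 means engrave at S434, F2152. After flipping Y the toolpath is (55.3013,108.4945) → (30.9307,145.2911).

Shape 4 is a regular polygon drawn with `<path>`. Its stroke #ff0000 means engrave at S434, F2152. After flipping Y the toolpath is (57.8610,110.0482) → (67.5442,89.6197) → (57.6099,69.3121) → (35.5389,64.4175) → (17.9510,78.6216) → (18.0904,101.2284) → (35.8520,115.2146) → (57.8610,110.0482), returning to the start.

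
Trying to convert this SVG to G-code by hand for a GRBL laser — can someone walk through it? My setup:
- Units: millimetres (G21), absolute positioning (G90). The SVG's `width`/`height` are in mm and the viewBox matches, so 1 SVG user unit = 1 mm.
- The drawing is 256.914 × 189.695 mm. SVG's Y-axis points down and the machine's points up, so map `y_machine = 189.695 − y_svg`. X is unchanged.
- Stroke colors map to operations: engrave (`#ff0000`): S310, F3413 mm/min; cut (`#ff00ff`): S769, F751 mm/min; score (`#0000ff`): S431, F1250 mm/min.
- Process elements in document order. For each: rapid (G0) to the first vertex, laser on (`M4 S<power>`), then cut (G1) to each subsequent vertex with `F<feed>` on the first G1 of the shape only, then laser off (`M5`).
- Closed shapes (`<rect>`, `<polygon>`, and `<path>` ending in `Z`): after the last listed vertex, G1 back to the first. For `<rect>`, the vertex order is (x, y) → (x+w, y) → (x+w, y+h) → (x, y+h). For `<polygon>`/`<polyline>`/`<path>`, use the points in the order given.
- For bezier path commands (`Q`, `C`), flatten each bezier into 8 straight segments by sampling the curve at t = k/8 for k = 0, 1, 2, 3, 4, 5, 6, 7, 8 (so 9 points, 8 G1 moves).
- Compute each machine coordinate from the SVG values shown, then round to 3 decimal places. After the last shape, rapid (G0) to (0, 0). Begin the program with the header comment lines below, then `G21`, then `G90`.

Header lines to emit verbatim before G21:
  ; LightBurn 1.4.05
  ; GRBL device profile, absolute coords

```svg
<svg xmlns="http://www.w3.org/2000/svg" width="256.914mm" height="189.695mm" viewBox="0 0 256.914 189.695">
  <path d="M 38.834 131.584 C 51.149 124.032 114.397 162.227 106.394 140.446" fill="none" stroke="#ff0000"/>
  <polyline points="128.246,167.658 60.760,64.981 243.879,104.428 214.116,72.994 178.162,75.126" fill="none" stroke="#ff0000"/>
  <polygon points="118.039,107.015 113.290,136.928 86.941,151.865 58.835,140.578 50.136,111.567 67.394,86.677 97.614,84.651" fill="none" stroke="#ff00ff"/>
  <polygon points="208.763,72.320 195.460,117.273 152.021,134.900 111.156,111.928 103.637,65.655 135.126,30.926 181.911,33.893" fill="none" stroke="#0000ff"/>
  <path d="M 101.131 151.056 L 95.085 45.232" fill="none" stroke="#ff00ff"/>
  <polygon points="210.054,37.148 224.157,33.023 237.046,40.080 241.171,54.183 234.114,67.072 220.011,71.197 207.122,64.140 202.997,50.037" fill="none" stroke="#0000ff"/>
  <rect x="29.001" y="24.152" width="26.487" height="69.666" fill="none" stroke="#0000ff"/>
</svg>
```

Since the viewBox matches the mm dimensions, user units are millimetres directly. The only transform is the Y-flip y_m = 189.695 − y_svg.

Shape 1 is a cubic bezier drawn with `<path>`. Its stroke #ff0000 means engrave at S310, F3413. After flipping Y the toolpath is (38.834,58.111) → (45.601,59.005) → (55.711,56.849) → (67.732,52.883) → (80.233,48.344) → (91.782,44.473) → (100.946,42.507) → (106.294,43.686) → (106.394,49.249).

Shape 2 is a open polyline drawn with `<polyline>`. Its stroke #ff0000 means engrave at S310, F3413. After flipping Y the toolpath is (128.246,22.037) → (60.760,124.714) → (243.879,85.267) → (214.116,116.701) → (178.162,114.569).

Shape 3 is a regular polygon drawn with `<polygon>`. Its stroke #ff00ff means cut at S769, F751. After flipping Y the toolpath is (118.039,82.680) → (113.290,52.767) → (86.941,37.830) → (58.835,49.117) → (50.136,78.128) → (67.394,103.018) → (97.614,105.044) → (118.039,82.680), returning to the start.

Shape 4 is a regular polygon drawn with `<polygon>`. Its stroke #0000ff means score at S431, F1250. After flipping Y the toolpath is (208.763,117.375) → (195.460,72.422) → (152.021,54.795) → (111.156,77.767) → (103.637,124.040) → (135.126,158.769) → (181.911,155.802) → (208.763,117.375), returning to the start.

Shape 5 is a line segment drawn with `<path>`. Its stroke #ff00ff means cut at S769, F751. After flipping Y the toolpath is (101.131,38.639) → (95.085,144.463).

Shape 6 is a regular polygon drawn with `<polygon>`. Its stroke #0000ff means score at S431, F1250. After flipping Y the toolpath is (210.054,152.547) → (224.157,156.672) → (237.046,149.615) → (241.171,135.512) → (234.114,122.623) → (220.011,118.498) → (207.122,125.555) → (202.997,139.658) → (210.054,152.547), returning to the start.

Shape 7 is a rectangle drawn with `<rect>`. Its stroke #0000ff means score at S431, F1250. After flipping Y the toolpath is (29.001,165.543) → (55.488,165.543) → (55.488,95.877) → (29.001,95.877) → (29.001,165.543), returning to the start.

; LightBurn 1.4.05
; GRBL device profile, absolute coords
G21
G90
G0 X38.834 Y58.111
M4 S310
G1 X45.601 Y59.005 F3413
G1 X55.711 Y56.849
G1 X67.732 Y52.883
G1 X80.233 Y48.344
G1 X91.782 Y44.473
G1 X100.946 Y42.507
G1 X106.294 Y43.686
G1 X106.394 Y49.249
M5
G0 X128.246 Y22.037
M4 S310
G1 X60.760 Y124.714 F3413
G1 X243.879 Y85.267
G1 X214.116 Y116.701
G1 X178.162 Y114.569
M5
G0 X118.039 Y82.680
M4 S769
G1 X113.290 Y52.767 F751
G1 X86.941 Y37.830
G1 X58.835 Y49.117
G1 X50.136 Y78.128
G1 X67.394 Y103.018
G1 X97.614 Y105.044
G1 X118.039 Y82.680
M5
G0 X208.763 Y117.375
M4 S431
G1 X195.460 Y72.422 F1250
G1 X152.021 Y54.795
G1 X111.156 Y77.767
G1 X103.637 Y124.040
G1 X135.126 Y158.769
G1 X181.911 Y155.802
G1 X208.763 Y117.375
M5
G0 X101.131 Y38.639
M4 S769
G1 X95.085 Y144.463 F751
M5
G0 X210.054 Y152.547
M4 S431
G1 X224.157 Y156.672 F1250
G1 X237.046 Y149.615
G1 X241.171 Y135.512
G1 X234.114 Y122.623
G1 X220.011 Y118.498
G1 X207.122 Y125.555
G1 X202.997 Y139.658
G1 X210.054 Y152.547
M5
G0 X29.001 Y165.543
M4 S431
G1 X55.488 Y165.543 F1250
G1 X55.488 Y95.877
G1 X29.001 Y95.877
G1 X29.001 Y165.543
M5
G0 X0.000 Y0.000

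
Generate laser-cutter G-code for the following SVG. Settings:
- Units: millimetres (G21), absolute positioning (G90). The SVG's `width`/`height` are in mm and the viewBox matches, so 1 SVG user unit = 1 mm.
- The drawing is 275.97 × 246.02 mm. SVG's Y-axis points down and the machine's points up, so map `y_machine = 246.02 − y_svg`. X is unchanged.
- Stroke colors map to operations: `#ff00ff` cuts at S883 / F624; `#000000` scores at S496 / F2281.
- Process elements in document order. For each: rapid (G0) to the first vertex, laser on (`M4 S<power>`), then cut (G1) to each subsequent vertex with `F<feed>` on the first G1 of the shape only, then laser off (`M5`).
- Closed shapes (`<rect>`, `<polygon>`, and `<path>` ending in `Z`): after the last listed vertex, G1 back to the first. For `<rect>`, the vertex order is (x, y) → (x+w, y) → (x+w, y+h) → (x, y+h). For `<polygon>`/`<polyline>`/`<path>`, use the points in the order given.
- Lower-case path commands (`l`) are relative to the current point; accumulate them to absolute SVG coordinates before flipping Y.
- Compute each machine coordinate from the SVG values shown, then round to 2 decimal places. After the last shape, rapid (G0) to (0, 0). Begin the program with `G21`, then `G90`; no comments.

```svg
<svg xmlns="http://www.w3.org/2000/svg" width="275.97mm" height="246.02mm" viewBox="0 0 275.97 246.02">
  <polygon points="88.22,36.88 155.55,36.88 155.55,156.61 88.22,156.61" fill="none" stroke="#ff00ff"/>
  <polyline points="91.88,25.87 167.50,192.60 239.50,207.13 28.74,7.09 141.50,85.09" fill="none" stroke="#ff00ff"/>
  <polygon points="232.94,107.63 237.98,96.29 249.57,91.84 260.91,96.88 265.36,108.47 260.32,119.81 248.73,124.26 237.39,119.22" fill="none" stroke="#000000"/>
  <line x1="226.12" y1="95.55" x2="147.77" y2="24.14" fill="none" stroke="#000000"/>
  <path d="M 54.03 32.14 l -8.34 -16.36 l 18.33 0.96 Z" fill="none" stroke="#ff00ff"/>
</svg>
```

G21
G90
G0 X88.22 Y209.14
M4 S883
G1 X155.55 Y209.14 F624
G1 X155.55 Y89.41
G1 X88.22 Y89.41
G1 X88.22 Y209.14
M5
G0 X91.88 Y220.15
M4 S883
G1 X167.50 Y53.42 F624
G1 X239.50 Y38.89
G1 X28.74 Y238.93
G1 X141.50 Y160.93
M5
G0 X232.94 Y138.39
M4 S496
G1 X237.98 Y149.73 F2281
G1 X249.57 Y154.18
G1 X260.91 Y149.14
G1 X265.36 Y137.55
G1 X260.32 Y126.21
G1 X248.73 Y121.76
G1 X237.39 Y126.80
G1 X232.94 Y138.39
M5
G0 X226.12 Y150.47
M4 S496
G1 X147.77 Y221.88 F2281
M5
G0 X54.03 Y213.88
M4 S883
G1 X45.69 Y230.24 F624
G1 X64.02 Y229.28
G1 X54.03 Y213.88
M5
G0 X0.00 Y0.00

1 u = 1 mm; y_m = 246.02 − y.

[1] `<polygon>` rectangle, #ff00ff→cut S883 F624: (88.22,209.14) → (155.55,209.14) → (155.55,89.41) → (88.22,89.41) → (88.22,209.14) (closed)

[2] `<polyline>` open polyline, #ff00ff→cut S883 F624: (91.88,220.15) → (167.50,53.42) → (239.50,38.89) → (28.74,238.93) → (141.50,160.93)

[3] `<polygon>` regular polygon, #000000→score S496 F2281: (232.94,138.39) → (237.98,149.73) → (249.57,154.18) → (260.91,149.14) → (265.36,137.55) → (260.32,126.21) → (248.73,121.76) → (237.39,126.80) → (232.94,138.39) (closed)

[4] `<line>` line segment, #000000→score S496 F2281: (226.12,150.47) → (147.77,221.88)

[5] `<path>` regular polygon, #ff00ff→cut S883 F624: (54.03,213.88) → (45.69,230.24) → (64.02,229.28) → (54.03,213.88) (closed)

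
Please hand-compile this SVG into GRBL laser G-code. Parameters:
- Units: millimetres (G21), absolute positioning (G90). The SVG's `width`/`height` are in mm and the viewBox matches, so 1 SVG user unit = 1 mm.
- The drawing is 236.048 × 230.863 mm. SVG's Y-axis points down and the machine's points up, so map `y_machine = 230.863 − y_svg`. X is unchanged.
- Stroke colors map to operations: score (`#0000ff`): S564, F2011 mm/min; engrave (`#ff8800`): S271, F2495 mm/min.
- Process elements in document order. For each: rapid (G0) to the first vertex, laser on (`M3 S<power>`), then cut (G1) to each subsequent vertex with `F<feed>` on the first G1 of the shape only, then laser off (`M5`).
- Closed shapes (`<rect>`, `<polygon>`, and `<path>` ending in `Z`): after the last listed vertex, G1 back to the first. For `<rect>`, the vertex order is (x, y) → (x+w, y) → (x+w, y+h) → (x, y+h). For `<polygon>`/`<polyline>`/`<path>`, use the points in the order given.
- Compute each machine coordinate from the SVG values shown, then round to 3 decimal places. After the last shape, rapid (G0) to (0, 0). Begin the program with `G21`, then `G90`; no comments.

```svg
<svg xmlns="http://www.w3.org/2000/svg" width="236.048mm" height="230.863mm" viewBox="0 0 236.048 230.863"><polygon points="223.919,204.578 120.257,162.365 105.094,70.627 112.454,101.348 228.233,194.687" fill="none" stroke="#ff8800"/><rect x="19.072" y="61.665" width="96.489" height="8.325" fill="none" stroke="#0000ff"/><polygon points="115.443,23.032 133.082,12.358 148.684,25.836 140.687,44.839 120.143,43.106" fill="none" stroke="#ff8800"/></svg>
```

G21
G90
G0 X223.919 Y26.285
M3 S271
G1 X120.257 Y68.498 F2495
G1 X105.094 Y160.236
G1 X112.454 Y129.515
G1 X228.233 Y36.176
G1 X223.919 Y26.285
M5
G0 X19.072 Y169.198
M3 S564
G1 X115.561 Y169.198 F2011
G1 X115.561 Y160.873
G1 X19.072 Y160.873
G1 X19.072 Y169.198
M5
G0 X115.443 Y207.831
M3 S271
G1 X133.082 Y218.505 F2495
G1 X148.684 Y205.027
G1 X140.687 Y186.024
G1 X120.143 Y187.757
G1 X115.443 Y207.831
M5
G0 X0.000 Y0.000

1 u = 1 mm; y_m = 230.863 − y.

[1] `<polygon>` closed polygon, #ff8800→engrave S271 F2495: (223.919,26.285) → (120.257,68.498) → (105.094,160.236) → (112.454,129.515) → (228.233,36.176) → (223.919,26.285) (closed)

[2] `<rect>` rectangle, #0000ff→score S564 F2011: (19.072,169.198) → (115.561,169.198) → (115.561,160.873) → (19.072,160.873) → (19.072,169.198) (closed)

[3] `<polygon>` regular polygon, #ff8800→engrave S271 F2495: (115.443,207.831) → (133.082,218.505) → (148.684,205.027) → (140.687,186.024) → (120.143,187.757) → (115.443,207.831) (closed)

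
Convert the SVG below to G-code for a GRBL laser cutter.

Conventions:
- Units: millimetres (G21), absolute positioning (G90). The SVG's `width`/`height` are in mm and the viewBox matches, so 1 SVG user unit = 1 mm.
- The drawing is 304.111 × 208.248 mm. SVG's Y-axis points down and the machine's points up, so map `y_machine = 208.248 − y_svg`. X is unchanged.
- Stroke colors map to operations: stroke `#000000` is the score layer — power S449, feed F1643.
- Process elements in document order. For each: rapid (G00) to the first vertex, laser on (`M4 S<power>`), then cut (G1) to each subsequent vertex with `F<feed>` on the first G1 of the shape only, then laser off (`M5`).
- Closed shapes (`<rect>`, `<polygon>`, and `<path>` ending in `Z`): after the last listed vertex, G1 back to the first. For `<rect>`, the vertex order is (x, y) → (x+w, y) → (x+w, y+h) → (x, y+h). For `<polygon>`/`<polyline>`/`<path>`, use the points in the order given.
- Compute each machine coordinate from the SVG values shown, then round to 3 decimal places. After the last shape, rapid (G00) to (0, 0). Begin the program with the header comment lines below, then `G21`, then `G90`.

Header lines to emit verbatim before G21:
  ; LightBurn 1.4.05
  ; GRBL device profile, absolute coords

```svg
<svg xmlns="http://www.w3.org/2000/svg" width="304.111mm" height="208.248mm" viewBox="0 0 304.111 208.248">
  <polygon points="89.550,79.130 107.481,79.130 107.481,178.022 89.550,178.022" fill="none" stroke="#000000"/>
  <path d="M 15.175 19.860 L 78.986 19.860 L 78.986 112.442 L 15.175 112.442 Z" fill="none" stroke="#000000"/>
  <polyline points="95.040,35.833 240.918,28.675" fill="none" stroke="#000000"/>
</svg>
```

; LightBurn 1.4.05
; GRBL device profile, absolute coords
G21
G90
G00 X89.550 Y129.118
M4 S449
G1 X107.481 Y129.118 F1643
G1 X107.481 Y30.226
G1 X89.550 Y30.226
G1 X89.550 Y129.118
M5
G00 X15.175 Y188.388
M4 S449
G1 X78.986 Y188.388 F1643
G1 X78.986 Y95.806
G1 X15.175 Y95.806
G1 X15.175 Y188.388
M5
G00 X95.040 Y172.415
M4 S449
G1 X240.918 Y179.573 F1643
M5
G00 X0.000 Y0.000

1 u = 1 mm; y_m = 208.248 − y.

[1] `<polygon>` rectangle, #000000→score S449 F1643: (89.550,129.118) → (107.481,129.118) → (107.481,30.226) → (89.550,30.226) → (89.550,129.118) (closed)

[2] `<path>` rectangle, #000000→score S449 F1643: (15.175,188.388) → (78.986,188.388) → (78.986,95.806) → (15.175,95.806) → (15.175,188.388) (closed)

[3] `<polyline>` line segment, #000000→score S449 F1643: (95.040,172.415) → (240.918,179.573)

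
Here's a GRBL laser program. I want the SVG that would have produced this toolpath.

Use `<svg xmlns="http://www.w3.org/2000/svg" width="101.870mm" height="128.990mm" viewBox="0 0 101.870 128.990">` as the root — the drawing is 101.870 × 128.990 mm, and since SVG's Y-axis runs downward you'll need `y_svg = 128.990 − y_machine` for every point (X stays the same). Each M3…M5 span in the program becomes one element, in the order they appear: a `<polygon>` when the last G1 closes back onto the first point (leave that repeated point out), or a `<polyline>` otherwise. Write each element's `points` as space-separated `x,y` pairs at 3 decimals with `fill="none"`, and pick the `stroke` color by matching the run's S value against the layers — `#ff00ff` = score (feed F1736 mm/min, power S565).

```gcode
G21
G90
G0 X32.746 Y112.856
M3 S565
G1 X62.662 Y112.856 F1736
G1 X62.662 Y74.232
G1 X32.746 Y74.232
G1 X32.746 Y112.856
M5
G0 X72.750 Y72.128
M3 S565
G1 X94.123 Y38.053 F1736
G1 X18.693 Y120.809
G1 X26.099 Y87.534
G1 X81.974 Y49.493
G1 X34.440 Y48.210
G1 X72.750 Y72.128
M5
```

<svg xmlns="http://www.w3.org/2000/svg" width="101.870mm" height="128.990mm" viewBox="0 0 101.870 128.990">
  <polygon points="32.746,16.134 62.662,16.134 62.662,54.758 32.746,54.758" fill="none" stroke="#ff00ff"/>
  <polygon points="72.750,56.862 94.123,90.937 18.693,8.181 26.099,41.456 81.974,79.497 34.440,80.780" fill="none" stroke="#ff00ff"/>
</svg>

y_svg = 128.990 − y_m. Every run uses S565, so all elements get stroke `#ff00ff` (score).

[1] closed run; points: 32.746,16.134 62.662,16.134 62.662,54.758 32.746,54.758

[2] closed run; points: 72.750,56.862 94.123,90.937 18.693,8.181 26.099,41.456 81.974,79.497 34.440,80.780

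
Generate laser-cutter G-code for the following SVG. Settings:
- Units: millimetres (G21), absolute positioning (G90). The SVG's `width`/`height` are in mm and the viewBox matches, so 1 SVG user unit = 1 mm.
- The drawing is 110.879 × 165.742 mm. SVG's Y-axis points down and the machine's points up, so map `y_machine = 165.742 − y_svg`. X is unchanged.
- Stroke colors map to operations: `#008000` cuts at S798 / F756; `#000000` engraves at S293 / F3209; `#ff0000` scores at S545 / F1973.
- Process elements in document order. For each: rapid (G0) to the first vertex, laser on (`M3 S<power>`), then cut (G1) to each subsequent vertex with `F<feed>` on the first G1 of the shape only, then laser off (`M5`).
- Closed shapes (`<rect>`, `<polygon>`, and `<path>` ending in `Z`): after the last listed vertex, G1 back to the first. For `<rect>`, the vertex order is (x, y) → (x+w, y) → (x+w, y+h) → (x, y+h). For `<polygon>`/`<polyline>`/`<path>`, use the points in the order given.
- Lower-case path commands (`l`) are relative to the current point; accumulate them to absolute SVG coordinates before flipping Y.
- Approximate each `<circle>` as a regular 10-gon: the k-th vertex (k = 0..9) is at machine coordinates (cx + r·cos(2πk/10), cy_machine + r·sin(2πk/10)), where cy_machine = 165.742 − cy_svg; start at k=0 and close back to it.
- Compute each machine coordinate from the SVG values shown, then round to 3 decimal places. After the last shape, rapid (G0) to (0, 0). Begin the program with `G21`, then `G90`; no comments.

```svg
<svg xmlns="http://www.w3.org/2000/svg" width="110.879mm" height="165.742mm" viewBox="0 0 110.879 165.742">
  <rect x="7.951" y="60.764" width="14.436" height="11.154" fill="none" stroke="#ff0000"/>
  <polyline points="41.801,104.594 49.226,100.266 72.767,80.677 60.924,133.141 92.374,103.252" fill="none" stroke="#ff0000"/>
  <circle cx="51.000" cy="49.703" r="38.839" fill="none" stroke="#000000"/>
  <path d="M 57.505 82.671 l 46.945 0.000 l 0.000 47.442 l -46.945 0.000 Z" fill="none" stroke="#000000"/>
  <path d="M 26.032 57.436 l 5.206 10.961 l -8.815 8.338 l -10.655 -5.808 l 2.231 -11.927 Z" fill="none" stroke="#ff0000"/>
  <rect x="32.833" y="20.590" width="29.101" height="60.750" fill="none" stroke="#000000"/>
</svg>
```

G21
G90
G0 X7.951 Y104.978
M3 S545
G1 X22.387 Y104.978 F1973
G1 X22.387 Y93.824
G1 X7.951 Y93.824
G1 X7.951 Y104.978
M5
G0 X41.801 Y61.148
M3 S545
G1 X49.226 Y65.476 F1973
G1 X72.767 Y85.065
G1 X60.924 Y32.601
G1 X92.374 Y62.490
M5
G0 X89.839 Y116.039
M3 S293
G1 X82.421 Y138.868 F3209
G1 X63.002 Y152.977
G1 X38.998 Y152.977
G1 X19.579 Y138.868
G1 X12.161 Y116.039
G1 X19.579 Y93.210
G1 X38.998 Y79.101
G1 X63.002 Y79.101
G1 X82.421 Y93.210
G1 X89.839 Y116.039
M5
G0 X57.505 Y83.071
M3 S293
G1 X104.450 Y83.071 F3209
G1 X104.450 Y35.629
G1 X57.505 Y35.629
G1 X57.505 Y83.071
M5
G0 X26.032 Y108.306
M3 S545
G1 X31.238 Y97.345 F1973
G1 X22.423 Y89.007
G1 X11.768 Y94.815
G1 X13.999 Y106.742
G1 X26.032 Y108.306
M5
G0 X32.833 Y145.152
M3 S293
G1 X61.934 Y145.152 F3209
G1 X61.934 Y84.402
G1 X32.833 Y84.402
G1 X32.833 Y145.152
M5
G0 X0.000 Y0.000

Since the viewBox matches the mm dimensions, user units are millimetres directly. The only transform is the Y-flip y_m = 165.742 − y_svg.

Shape 1 is a rectangle drawn with `<rect>`. Its stroke #ff0000 means score at S545, F1973. After flipping Y the toolpath is (7.951,104.978) → (22.387,104.978) → (22.387,93.824) → (7.951,93.824) → (7.951,104.978), returning to the start.

Shape 2 is a open polyline drawn with `<polyline>`. Its stroke #ff0000 means score at S545, F1973. After flipping Y the toolpath is (41.801,61.148) → (49.226,65.476) → (72.767,85.065) → (60.924,32.601) → (92.374,62.490).

Shape 3 is a circle drawn with `<circle>`. Its stroke #000000 means engrave at S293, F3209. After flipping Y the toolpath is (89.839,116.039) → (82.421,138.868) → (63.002,152.977) → (38.998,152.977) → (19.579,138.868) → (12.161,116.039) → (19.579,93.210) → (38.998,79.101) → (63.002,79.101) → (82.421,93.210) → (89.839,116.039), returning to the start.

Shape 4 is a rectangle drawn with `<path>`. Its stroke #000000 means engrave at S293, F3209. After flipping Y the toolpath is (57.505,83.071) → (104.450,83.071) → (104.450,35.629) → (57.505,35.629) → (57.505,83.071), returning to the start.

Shape 5 is a regular polygon drawn with `<path>`. Its stroke #ff0000 means score at S545, F1973. After flipping Y the toolpath is (26.032,108.306) → (31.238,97.345) → (22.423,89.007) → (11.768,94.815) → (13.999,106.742) → (26.032,108.306), returning to the start.

Shape 6 is a rectangle drawn with `<rect>`. Its stroke #000000 means engrave at S293, F3209. After flipping Y the toolpath is (32.833,145.152) → (61.934,145.152) → (61.934,84.402) → (32.833,84.402) → (32.833,145.152), returning to the start.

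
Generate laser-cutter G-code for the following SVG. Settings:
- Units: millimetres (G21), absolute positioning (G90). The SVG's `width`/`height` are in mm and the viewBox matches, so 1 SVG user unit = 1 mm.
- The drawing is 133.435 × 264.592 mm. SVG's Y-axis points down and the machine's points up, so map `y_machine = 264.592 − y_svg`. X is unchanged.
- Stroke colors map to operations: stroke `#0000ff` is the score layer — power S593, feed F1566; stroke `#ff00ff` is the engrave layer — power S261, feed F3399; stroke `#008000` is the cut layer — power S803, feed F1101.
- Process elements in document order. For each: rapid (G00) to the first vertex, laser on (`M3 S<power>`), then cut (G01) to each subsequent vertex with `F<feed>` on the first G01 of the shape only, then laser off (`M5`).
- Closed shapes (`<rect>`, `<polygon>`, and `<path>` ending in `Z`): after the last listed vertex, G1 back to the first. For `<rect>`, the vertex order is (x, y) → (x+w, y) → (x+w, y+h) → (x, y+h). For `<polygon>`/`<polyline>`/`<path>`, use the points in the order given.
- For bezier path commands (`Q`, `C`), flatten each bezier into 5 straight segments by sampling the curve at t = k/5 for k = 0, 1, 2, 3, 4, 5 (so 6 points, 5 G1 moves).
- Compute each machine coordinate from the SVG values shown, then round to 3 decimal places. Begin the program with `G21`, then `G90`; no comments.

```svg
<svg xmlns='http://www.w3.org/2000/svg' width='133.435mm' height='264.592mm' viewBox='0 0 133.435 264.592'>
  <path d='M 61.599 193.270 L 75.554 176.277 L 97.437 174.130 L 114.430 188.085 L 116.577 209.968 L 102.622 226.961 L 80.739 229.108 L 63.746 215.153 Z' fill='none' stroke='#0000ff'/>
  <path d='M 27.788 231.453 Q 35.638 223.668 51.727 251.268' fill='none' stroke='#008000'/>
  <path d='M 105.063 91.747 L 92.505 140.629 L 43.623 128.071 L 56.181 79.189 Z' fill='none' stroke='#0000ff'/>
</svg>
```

1 u = 1 mm; y_m = 264.592 − y.

[1] `<path>` regular polygon, #0000ff→score S593 F1566: (61.599,71.322) → (75.554,88.315) → (97.437,90.462) → (114.430,76.507) → (116.577,54.624) → (102.622,37.631) → (80.739,35.484) → (63.746,49.439) → (61.599,71.322) (closed)

[2] `<path>` quadratic bezier, #008000→cut S803 F1101: (27.788,33.139) → (31.258,34.838) → (35.386,33.705) → (40.174,29.742) → (45.621,22.949) → (51.727,13.324)

[3] `<path>` regular polygon, #0000ff→score S593 F1566: (105.063,172.845) → (92.505,123.963) → (43.623,136.521) → (56.181,185.403) → (105.063,172.845) (closed)

G21
G90
G00 X61.599 Y71.322
M3 S593
G01 X75.554 Y88.315 F1566
G01 X97.437 Y90.462
G01 X114.430 Y76.507
G01 X116.577 Y54.624
G01 X102.622 Y37.631
G01 X80.739 Y35.484
G01 X63.746 Y49.439
G01 X61.599 Y71.322
M5
G00 X27.788 Y33.139
M3 S803
G01 X31.258 Y34.838 F1101
G01 X35.386 Y33.705
G01 X40.174 Y29.742
G01 X45.621 Y22.949
G01 X51.727 Y13.324
M5
G00 X105.063 Y172.845
M3 S593
G01 X92.505 Y123.963 F1566
G01 X43.623 Y136.521
G01 X56.181 Y185.403
G01 X105.063 Y172.845
M5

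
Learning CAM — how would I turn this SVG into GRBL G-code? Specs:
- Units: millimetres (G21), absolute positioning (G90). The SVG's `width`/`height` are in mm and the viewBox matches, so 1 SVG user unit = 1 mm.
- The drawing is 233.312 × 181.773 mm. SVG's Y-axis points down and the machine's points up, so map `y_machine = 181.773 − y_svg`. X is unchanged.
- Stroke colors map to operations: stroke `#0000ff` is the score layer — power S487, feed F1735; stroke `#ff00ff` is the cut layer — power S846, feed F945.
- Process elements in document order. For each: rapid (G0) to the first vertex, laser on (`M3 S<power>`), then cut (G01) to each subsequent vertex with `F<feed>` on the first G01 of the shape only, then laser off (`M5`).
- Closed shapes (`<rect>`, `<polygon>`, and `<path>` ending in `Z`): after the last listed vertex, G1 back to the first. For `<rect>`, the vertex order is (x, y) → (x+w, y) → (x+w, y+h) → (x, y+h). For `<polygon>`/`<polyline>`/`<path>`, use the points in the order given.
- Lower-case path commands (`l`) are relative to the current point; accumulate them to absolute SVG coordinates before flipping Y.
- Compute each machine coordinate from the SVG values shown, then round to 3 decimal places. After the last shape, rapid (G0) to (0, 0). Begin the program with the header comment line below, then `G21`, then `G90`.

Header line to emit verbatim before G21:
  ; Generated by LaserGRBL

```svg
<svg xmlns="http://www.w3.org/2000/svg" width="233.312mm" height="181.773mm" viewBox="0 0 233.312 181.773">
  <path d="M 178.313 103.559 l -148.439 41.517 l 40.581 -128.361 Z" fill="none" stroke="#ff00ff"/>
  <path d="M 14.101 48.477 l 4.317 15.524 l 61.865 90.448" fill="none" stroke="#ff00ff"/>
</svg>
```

Since the viewBox matches the mm dimensions, user units are millimetres directly. The only transform is the Y-flip y_m = 181.773 − y_svg.

Shape 1 is a closed polygon drawn with `<path>`. Its stroke #ff00ff means cut at S846, F945. After flipping Y the toolpath is (178.313,78.214) → (29.874,36.697) → (70.455,165.058) → (178.313,78.214), returning to the start.

Shape 2 is a open polyline drawn with `<path>`. Its stroke #ff00ff means cut at S846, F945. After flipping Y the toolpath is (14.101,133.296) → (18.418,117.772) → (80.283,27.324).

; Generated by LaserGRBL
G21
G90
G0 X178.313 Y78.214
M3 S846
G01 X29.874 Y36.697 F945
G01 X70.455 Y165.058
G01 X178.313 Y78.214
M5
G0 X14.101 Y133.296
M3 S846
G01 X18.418 Y117.772 F945
G01 X80.283 Y27.324
M5
G0 X0.000 Y0.000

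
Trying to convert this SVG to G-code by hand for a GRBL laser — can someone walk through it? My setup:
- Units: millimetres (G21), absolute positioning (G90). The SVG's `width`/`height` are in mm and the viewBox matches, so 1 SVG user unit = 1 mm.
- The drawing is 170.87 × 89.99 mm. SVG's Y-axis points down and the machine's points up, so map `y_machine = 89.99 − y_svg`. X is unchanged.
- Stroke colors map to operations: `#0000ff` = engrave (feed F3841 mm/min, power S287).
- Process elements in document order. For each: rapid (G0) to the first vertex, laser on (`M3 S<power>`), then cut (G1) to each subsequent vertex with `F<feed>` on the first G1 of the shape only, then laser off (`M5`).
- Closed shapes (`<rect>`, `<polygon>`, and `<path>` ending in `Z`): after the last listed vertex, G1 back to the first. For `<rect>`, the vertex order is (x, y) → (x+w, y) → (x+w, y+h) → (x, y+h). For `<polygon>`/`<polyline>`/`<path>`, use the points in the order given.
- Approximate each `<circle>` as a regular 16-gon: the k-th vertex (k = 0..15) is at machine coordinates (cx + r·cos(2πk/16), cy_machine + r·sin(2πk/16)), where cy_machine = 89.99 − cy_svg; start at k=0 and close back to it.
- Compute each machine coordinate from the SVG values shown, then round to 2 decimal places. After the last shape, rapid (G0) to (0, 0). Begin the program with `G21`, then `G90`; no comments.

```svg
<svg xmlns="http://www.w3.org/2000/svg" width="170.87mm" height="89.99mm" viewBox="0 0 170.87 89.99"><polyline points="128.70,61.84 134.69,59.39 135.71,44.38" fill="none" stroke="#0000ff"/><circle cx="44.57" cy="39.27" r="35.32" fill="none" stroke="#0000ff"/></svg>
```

1 u = 1 mm; y_m = 89.99 − y.

[1] `<polyline>` open polyline, #0000ff→engrave S287 F3841: (128.70,28.15) → (134.69,30.60) → (135.71,45.61)

[2] `<circle>` circle, #0000ff→engrave S287 F3841: (79.89,50.72) → (77.20,64.24) → (69.55,75.70) → (58.09,83.35) → (44.57,86.04) → (31.05,83.35) → (19.59,75.70) → (11.94,64.24) → (9.25,50.72) → (11.94,37.20) → (19.59,25.74) → (31.05,18.09) → (44.57,15.40) → (58.09,18.09) → (69.55,25.74) → (77.20,37.20) → (79.89,50.72) (closed)

G21
G90
G0 X128.70 Y28.15
M3 S287
G1 X134.69 Y30.60 F3841
G1 X135.71 Y45.61
M5
G0 X79.89 Y50.72
M3 S287
G1 X77.20 Y64.24 F3841
G1 X69.55 Y75.70
G1 X58.09 Y83.35
G1 X44.57 Y86.04
G1 X31.05 Y83.35
G1 X19.59 Y75.70
G1 X11.94 Y64.24
G1 X9.25 Y50.72
G1 X11.94 Y37.20
G1 X19.59 Y25.74
G1 X31.05 Y18.09
G1 X44.57 Y15.40
G1 X58.09 Y18.09
G1 X69.55 Y25.74
G1 X77.20 Y37.20
G1 X79.89 Y50.72
M5
G0 X0.00 Y0.00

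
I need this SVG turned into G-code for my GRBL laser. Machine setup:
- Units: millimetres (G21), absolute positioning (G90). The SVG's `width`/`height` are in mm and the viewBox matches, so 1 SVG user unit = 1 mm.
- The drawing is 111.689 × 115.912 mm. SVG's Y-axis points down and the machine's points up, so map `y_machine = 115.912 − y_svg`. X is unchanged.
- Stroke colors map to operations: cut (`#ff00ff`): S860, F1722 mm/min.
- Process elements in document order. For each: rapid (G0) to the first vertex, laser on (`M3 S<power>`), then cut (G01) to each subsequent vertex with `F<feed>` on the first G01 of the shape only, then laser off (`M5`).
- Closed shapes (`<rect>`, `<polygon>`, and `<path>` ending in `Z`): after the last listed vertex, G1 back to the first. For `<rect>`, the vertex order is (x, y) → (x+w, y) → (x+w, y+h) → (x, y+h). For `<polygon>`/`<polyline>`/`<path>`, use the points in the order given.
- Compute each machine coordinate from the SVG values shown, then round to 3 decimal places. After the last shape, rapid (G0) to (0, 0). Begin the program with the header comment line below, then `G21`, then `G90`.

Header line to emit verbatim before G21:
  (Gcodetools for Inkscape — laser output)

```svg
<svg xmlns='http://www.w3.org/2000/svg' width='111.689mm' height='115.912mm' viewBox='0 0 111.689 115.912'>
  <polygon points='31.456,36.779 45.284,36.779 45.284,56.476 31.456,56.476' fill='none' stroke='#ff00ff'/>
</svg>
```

1 u = 1 mm; y_m = 115.912 − y.

[1] `<polygon>` rectangle, #ff00ff→cut S860 F1722: (31.456,79.133) → (45.284,79.133) → (45.284,59.436) → (31.456,59.436) → (31.456,79.133) (closed)

(Gcodetools for Inkscape — laser output)
G21
G90
G0 X31.456 Y79.133
M3 S860
G01 X45.284 Y79.133 F1722
G01 X45.284 Y59.436
G01 X31.456 Y59.436
G01 X31.456 Y79.133
M5
G0 X0.000 Y0.000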